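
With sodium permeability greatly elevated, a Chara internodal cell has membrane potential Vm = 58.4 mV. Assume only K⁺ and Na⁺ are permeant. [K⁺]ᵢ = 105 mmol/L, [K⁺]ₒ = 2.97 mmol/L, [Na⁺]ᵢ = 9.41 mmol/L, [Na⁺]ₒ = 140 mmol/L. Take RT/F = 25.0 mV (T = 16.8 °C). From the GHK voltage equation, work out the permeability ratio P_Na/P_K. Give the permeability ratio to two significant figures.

25

Let α = P_Na/P_K. GHK: Vm = 25.0·ln[(Kₒ + α·Naₒ)/(Kᵢ + α·Naᵢ)].
e^(Vm/25.0) = e^(58.4/25.0) = 10.34
So 10.34·(Kᵢ + α·Naᵢ) = Kₒ + α·Naₒ → α = (10.34·105.0 − 2.97) / (140.0 − 10.34·9.41)
α = (1086 − 2.97) / (140.0 − 97.3) = 1083/42.7 = 25.35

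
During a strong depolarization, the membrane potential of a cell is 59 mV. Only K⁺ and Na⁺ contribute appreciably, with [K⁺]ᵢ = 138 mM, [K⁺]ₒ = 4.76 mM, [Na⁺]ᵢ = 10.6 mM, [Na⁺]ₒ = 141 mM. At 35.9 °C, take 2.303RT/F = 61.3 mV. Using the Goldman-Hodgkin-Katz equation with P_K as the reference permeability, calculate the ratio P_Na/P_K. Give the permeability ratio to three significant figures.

Let α = P_Na/P_K. GHK: Vm = 61.3·log₁₀[(Kₒ + α·Naₒ)/(Kᵢ + α·Naᵢ)].
10^(Vm/61.3) = 10^(59.0/61.3) = 9.1723
So 9.1723·(Kᵢ + α·Naᵢ) = Kₒ + α·Naₒ → α = (9.1723·138.0 − 4.76) / (141.0 − 9.1723·10.6)
α = (1266 − 4.76) / (141.0 − 97.23) = 1261/43.77 = 28.81

28.8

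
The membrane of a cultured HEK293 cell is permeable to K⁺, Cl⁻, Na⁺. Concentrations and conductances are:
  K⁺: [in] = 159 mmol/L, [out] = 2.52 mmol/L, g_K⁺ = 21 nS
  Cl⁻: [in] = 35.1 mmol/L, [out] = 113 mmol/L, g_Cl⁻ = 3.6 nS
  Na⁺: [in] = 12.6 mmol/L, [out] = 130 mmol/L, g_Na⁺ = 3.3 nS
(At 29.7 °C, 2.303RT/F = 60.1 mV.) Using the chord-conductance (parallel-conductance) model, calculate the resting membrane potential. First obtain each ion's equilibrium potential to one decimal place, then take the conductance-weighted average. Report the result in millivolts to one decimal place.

-78.2 mV

E_K⁺ = (60.1/1)·log₁₀(2.52/159) = -108.2 mV
E_Cl⁻ = (60.1/-1)·log₁₀(113/35.1) = -30.5 mV
E_Na⁺ = (60.1/1)·log₁₀(130/12.6) = 60.9 mV
Vm = (Σ gᵢEᵢ)/(Σ gᵢ) = (21·-108.2 + 3.6·-30.5 + 3.3·60.9) / (21 + 3.6 + 3.3)
= -2181.03 / 27.9 = -78.17 mV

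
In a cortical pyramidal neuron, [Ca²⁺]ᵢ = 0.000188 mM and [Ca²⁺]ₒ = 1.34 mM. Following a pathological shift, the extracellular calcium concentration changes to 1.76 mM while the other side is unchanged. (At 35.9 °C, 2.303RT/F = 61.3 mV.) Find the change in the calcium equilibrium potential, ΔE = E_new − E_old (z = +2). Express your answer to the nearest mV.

E_old = (61.3/2)·log₁₀(1.34/0.000188) = 118.09 mV
E_new = (61.3/2)·log₁₀(1.76/0.000188) = 121.72 mV
ΔE = 121.72 − (118.09) = 3.63 mV

4 mV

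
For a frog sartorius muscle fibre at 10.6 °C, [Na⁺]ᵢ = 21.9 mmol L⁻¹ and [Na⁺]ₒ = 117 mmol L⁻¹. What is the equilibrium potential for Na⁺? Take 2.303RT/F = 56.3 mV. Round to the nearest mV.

41 mV

E = (56.3/z) · log₁₀([Na⁺]_out/[Na⁺]_in) with z = +1.
= (56.3/1) · log₁₀(117/21.9) = 56.30 · log₁₀(5.342)
= 56.30 · (0.7277) = 40.97 mV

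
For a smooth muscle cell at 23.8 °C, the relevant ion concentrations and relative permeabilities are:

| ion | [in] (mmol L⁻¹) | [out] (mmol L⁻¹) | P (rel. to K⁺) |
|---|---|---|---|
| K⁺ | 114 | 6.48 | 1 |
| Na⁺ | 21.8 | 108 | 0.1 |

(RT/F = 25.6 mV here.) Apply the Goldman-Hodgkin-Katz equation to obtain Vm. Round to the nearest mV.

Vm = 25.6 · ln[(Σ P·[cation]ₒ + Σ P·[anion]ᵢ) / (Σ P·[cation]ᵢ + Σ P·[anion]ₒ)]
Numerator = 1×6.48 + 0.1×108 = 17.28
Denominator = 1×114 + 0.1×21.8 = 116.2
Vm = 25.6 · ln(0.14873) = 25.6 × (-1.9056) = -48.78 mV

-49 mV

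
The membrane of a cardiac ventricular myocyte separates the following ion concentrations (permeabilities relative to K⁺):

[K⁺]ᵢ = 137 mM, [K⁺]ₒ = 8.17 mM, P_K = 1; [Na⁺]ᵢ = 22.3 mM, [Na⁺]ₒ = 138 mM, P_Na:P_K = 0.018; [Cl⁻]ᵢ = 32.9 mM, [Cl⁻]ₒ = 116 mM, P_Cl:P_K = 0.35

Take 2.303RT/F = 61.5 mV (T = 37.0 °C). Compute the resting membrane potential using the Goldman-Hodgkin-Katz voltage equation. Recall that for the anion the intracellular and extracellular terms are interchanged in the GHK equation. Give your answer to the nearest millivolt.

-56 mV

Vm = 61.5 · log₁₀[(Σ P·[cation]ₒ + Σ P·[anion]ᵢ) / (Σ P·[cation]ᵢ + Σ P·[anion]ₒ)]
Numerator = 1×8.17 + 0.018×138 + 0.35×32.9 = 22.17
Denominator = 1×137 + 0.018×22.3 + 0.35×116 = 178
Vm = 61.5 · log₁₀(0.12454) = 61.5 × (-0.9047) = -55.64 mV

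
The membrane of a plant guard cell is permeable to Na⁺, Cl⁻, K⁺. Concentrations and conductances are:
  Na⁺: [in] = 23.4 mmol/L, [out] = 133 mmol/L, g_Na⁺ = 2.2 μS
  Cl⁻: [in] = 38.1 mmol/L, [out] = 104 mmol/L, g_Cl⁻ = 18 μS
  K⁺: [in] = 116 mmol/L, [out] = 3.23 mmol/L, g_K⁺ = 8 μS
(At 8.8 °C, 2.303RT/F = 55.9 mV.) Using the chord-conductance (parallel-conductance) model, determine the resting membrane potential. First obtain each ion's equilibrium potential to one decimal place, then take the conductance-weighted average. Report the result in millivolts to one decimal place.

-36.9 mV

E_Na⁺ = (55.9/1)·log₁₀(133/23.4) = 42.2 mV
E_Cl⁻ = (55.9/-1)·log₁₀(104/38.1) = -24.4 mV
E_K⁺ = (55.9/1)·log₁₀(3.23/116) = -86.9 mV
Vm = (Σ gᵢEᵢ)/(Σ gᵢ) = (2.2·42.2 + 18·-24.4 + 8·-86.9) / (2.2 + 18 + 8)
= -1041.56 / 28.2 = -36.93 mV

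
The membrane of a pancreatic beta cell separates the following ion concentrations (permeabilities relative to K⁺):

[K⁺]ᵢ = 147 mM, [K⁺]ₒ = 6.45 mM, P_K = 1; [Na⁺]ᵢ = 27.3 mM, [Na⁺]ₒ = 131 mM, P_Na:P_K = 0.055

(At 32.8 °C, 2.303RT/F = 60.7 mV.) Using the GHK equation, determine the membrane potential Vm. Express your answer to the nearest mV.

-63 mV

Vm = 60.7 · log₁₀[(Σ P·[cation]ₒ + Σ P·[anion]ᵢ) / (Σ P·[cation]ᵢ + Σ P·[anion]ₒ)]
Numerator = 1×6.45 + 0.055×131 = 13.66
Denominator = 1×147 + 0.055×27.3 = 148.5
Vm = 60.7 · log₁₀(0.091952) = 60.7 × (-1.0364) = -62.91 mV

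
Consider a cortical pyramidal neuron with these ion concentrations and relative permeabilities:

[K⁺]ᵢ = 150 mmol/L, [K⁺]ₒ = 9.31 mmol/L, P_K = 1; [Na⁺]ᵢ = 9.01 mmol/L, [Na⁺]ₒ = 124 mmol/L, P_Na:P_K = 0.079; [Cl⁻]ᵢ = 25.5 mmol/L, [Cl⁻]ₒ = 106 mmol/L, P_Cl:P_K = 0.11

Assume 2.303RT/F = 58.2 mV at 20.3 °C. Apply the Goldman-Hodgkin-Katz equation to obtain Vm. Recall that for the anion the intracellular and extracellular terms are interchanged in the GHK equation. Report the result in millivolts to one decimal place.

Vm = 58.2 · log₁₀[(Σ P·[cation]ₒ + Σ P·[anion]ᵢ) / (Σ P·[cation]ᵢ + Σ P·[anion]ₒ)]
Numerator = 1×9.31 + 0.079×124 + 0.11×25.5 = 21.91
Denominator = 1×150 + 0.079×9.01 + 0.11×106 = 162.4
Vm = 58.2 · log₁₀(0.13494) = 58.2 × (-0.8698) = -50.63 mV

-50.6 mV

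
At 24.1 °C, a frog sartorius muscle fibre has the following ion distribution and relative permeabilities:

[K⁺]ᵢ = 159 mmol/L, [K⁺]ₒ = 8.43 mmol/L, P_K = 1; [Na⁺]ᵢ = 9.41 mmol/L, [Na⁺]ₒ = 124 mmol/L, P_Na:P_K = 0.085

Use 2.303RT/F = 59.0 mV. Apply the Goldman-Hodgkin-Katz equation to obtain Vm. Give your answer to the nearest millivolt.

Vm = 59.0 · log₁₀[(Σ P·[cation]ₒ + Σ P·[anion]ᵢ) / (Σ P·[cation]ᵢ + Σ P·[anion]ₒ)]
Numerator = 1×8.43 + 0.085×124 = 18.97
Denominator = 1×159 + 0.085×9.41 = 159.8
Vm = 59.0 · log₁₀(0.11871) = 59.0 × (-0.9255) = -54.61 mV

-55 mV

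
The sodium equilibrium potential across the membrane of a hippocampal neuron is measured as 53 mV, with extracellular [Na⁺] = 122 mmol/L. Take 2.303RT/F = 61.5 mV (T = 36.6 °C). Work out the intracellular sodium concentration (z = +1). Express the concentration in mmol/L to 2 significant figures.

17 mmol/L

Nernst: E = (61.5/1) · log₁₀([out]/[in]), so log₁₀([out]/[in]) = 53.0 × 1 / 61.5 = 0.8618.
[out]/[in] = 10^(0.8618) = 7.274.
[in] = 122 / 7.274 = 16.77 mmol/L.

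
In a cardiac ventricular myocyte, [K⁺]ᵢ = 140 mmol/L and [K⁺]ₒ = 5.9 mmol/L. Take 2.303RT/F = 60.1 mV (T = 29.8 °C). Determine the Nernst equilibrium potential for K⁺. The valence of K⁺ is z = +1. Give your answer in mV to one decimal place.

-82.7 mV

E = (60.1/z) · log₁₀([K⁺]_out/[K⁺]_in) with z = +1.
= (60.1/1) · log₁₀(5.9/140) = 60.10 · log₁₀(0.04214)
= 60.10 · (-1.3753) = -82.65 mV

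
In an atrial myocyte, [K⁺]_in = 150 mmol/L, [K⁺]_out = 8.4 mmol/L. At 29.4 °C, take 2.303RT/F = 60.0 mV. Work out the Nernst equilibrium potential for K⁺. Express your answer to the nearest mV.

-75 mV

E = (60.0/z) · log₁₀([K⁺]_out/[K⁺]_in) with z = +1.
= (60.0/1) · log₁₀(8.4/150) = 60.00 · log₁₀(0.056)
= 60.00 · (-1.2518) = -75.11 mV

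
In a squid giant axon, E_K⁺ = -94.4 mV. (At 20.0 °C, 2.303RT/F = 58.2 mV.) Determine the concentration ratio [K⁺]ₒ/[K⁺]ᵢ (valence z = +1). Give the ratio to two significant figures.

log₁₀([out]/[in]) = E·z/(58.2) = -94.4 × 1 / 58.2 = -1.6220
[out]/[in] = 10^(-1.6220) = 0.02388

0.024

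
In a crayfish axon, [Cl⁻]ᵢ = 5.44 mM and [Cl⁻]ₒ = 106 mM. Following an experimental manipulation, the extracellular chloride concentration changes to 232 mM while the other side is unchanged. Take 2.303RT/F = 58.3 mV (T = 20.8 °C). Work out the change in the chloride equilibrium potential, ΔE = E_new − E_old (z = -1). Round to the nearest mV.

-20 mV

E_old = (58.3/-1)·log₁₀(106/5.44) = -75.19 mV
E_new = (58.3/-1)·log₁₀(232/5.44) = -95.02 mV
ΔE = -95.02 − (-75.19) = -19.83 mV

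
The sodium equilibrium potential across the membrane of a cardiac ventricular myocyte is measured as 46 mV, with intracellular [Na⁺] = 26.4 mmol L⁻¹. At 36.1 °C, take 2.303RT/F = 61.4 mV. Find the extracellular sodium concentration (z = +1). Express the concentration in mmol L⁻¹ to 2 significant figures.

Nernst: E = (61.4/1) · log₁₀([out]/[in]), so log₁₀([out]/[in]) = 46.0 × 1 / 61.4 = 0.7492.
[out]/[in] = 10^(0.7492) = 5.613.
[out] = 5.613 × 26.4 = 148.2 mmol L⁻¹.

150 mmol L⁻¹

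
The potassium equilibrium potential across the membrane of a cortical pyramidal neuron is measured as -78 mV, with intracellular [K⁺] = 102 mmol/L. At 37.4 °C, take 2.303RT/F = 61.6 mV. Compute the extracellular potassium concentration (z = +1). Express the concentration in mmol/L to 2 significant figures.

5.5 mmol/L

Nernst: E = (61.6/1) · log₁₀([out]/[in]), so log₁₀([out]/[in]) = -78.0 × 1 / 61.6 = -1.2662.
[out]/[in] = 10^(-1.2662) = 0.05417.
[out] = 0.05417 × 102 = 5.525 mmol/L.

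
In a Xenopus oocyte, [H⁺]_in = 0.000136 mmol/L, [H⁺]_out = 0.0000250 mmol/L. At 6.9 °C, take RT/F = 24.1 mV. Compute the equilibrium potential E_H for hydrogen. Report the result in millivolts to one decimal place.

-40.8 mV

E = (24.1/z) · ln([H⁺]_out/[H⁺]_in) with z = +1.
= (24.1/1) · ln(0.0000250/0.000136) = 24.10 · ln(0.1838)
= 24.10 · (-1.6938) = -40.82 mV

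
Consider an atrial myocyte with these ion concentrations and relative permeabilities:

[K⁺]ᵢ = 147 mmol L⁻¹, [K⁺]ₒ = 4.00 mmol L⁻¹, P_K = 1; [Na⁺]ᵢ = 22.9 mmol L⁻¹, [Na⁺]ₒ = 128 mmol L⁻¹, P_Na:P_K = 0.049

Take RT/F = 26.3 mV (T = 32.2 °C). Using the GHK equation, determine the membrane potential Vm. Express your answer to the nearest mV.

Vm = 26.3 · ln[(Σ P·[cation]ₒ + Σ P·[anion]ᵢ) / (Σ P·[cation]ᵢ + Σ P·[anion]ₒ)]
Numerator = 1×4.00 + 0.049×128 = 10.27
Denominator = 1×147 + 0.049×22.9 = 148.1
Vm = 26.3 · ln(0.069348) = 26.3 × (-2.6686) = -70.18 mV

-70 mV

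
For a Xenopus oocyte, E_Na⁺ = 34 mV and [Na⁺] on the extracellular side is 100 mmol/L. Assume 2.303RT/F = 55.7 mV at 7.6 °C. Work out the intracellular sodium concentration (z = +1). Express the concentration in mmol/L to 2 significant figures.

Nernst: E = (55.7/1) · log₁₀([out]/[in]), so log₁₀([out]/[in]) = 34.0 × 1 / 55.7 = 0.6104.
[out]/[in] = 10^(0.6104) = 4.078.
[in] = 100 / 4.078 = 24.52 mmol/L.

25 mmol/L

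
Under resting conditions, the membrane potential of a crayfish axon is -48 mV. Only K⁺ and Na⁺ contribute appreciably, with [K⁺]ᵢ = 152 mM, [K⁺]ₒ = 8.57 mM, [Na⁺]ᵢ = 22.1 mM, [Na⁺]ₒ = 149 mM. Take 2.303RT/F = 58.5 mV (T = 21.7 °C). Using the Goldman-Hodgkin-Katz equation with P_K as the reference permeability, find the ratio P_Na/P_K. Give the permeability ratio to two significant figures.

0.099

Let α = P_Na/P_K. GHK: Vm = 58.5·log₁₀[(Kₒ + α·Naₒ)/(Kᵢ + α·Naᵢ)].
10^(Vm/58.5) = 10^(-48.0/58.5) = 0.15118
So 0.15118·(Kᵢ + α·Naᵢ) = Kₒ + α·Naₒ → α = (0.15118·152.0 − 8.57) / (149.0 − 0.15118·22.1)
α = (22.98 − 8.57) / (149.0 − 3.341) = 14.41/145.7 = 0.09892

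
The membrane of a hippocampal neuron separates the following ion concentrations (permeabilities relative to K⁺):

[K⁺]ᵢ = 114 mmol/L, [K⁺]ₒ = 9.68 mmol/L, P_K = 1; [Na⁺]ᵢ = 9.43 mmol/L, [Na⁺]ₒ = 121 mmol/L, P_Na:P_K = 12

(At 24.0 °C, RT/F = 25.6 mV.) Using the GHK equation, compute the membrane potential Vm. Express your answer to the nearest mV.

Vm = 25.6 · ln[(Σ P·[cation]ₒ + Σ P·[anion]ᵢ) / (Σ P·[cation]ᵢ + Σ P·[anion]ₒ)]
Numerator = 1×9.68 + 12×121 = 1462
Denominator = 1×114 + 12×9.43 = 227.2
Vm = 25.6 · ln(6.4346) = 25.6 × (1.8617) = 47.66 mV

48 mV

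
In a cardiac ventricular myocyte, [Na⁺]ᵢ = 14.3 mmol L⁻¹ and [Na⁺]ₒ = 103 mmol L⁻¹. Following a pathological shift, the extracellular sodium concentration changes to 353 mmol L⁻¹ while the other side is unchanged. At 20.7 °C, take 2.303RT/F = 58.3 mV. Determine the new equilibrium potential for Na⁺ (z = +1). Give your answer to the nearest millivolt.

After the shift: [Na⁺]_out = 353, [Na⁺]_in = 14.3 mmol L⁻¹.
E_new = (58.3/1)·log₁₀(353/14.3) = 58.30 · (1.3924) = 81.18 mV

81 mV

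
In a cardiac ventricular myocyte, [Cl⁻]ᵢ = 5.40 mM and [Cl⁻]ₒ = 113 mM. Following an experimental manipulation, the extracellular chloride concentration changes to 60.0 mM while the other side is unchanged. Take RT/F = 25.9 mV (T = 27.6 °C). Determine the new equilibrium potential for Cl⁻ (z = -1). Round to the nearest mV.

-62 mV

After the shift: [Cl⁻]_out = 60.0, [Cl⁻]_in = 5.40 mM.
E_new = (25.9/-1)·ln(60.0/5.40) = -25.90 · (2.4079) = -62.37 mV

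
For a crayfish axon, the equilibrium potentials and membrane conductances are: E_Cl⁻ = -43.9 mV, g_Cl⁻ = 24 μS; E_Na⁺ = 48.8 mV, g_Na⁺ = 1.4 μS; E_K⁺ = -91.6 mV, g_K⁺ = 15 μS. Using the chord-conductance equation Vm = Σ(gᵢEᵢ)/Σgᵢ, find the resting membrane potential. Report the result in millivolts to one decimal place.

-58.4 mV

Σ gᵢEᵢ = 24·(-43.9) + 1.4·(48.8) + 15·(-91.6) = -2359.28
Σ gᵢ = 24 + 1.4 + 15 = 40.4
Vm = -2359.28 / 40.4 = -58.40 mV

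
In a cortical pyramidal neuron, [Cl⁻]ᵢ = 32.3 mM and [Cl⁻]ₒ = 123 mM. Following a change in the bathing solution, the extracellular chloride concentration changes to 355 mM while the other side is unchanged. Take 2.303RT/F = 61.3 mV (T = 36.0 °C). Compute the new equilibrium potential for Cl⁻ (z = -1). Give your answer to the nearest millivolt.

After the shift: [Cl⁻]_out = 355, [Cl⁻]_in = 32.3 mM.
E_new = (61.3/-1)·log₁₀(355/32.3) = -61.30 · (1.0410) = -63.81 mV

-64 mV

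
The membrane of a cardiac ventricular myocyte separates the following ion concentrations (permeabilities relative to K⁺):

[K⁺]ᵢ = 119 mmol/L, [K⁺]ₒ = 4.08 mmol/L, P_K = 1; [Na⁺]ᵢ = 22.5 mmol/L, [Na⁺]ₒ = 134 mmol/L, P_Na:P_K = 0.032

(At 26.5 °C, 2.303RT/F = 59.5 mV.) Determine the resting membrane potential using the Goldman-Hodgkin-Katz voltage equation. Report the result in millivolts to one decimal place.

-68.8 mV

Vm = 59.5 · log₁₀[(Σ P·[cation]ₒ + Σ P·[anion]ᵢ) / (Σ P·[cation]ᵢ + Σ P·[anion]ₒ)]
Numerator = 1×4.08 + 0.032×134 = 8.368
Denominator = 1×119 + 0.032×22.5 = 119.7
Vm = 59.5 · log₁₀(0.069896) = 59.5 × (-1.1555) = -68.75 mV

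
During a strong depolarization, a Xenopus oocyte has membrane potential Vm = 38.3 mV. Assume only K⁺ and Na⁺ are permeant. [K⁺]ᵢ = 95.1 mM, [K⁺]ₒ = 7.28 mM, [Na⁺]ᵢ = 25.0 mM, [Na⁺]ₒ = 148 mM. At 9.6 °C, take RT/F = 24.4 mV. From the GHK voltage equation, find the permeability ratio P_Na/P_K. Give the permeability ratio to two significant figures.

16

Let α = P_Na/P_K. GHK: Vm = 24.4·ln[(Kₒ + α·Naₒ)/(Kᵢ + α·Naᵢ)].
e^(Vm/24.4) = e^(38.3/24.4) = 4.8051
So 4.8051·(Kᵢ + α·Naᵢ) = Kₒ + α·Naₒ → α = (4.8051·95.1 − 7.28) / (148.0 − 4.8051·25.0)
α = (457 − 7.28) / (148.0 − 120.1) = 449.7/27.87 = 16.13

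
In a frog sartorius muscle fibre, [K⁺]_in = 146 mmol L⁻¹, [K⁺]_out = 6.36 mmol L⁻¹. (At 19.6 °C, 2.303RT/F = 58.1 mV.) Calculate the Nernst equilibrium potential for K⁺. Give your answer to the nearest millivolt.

-79 mV

E = (58.1/z) · log₁₀([K⁺]_out/[K⁺]_in) with z = +1.
= (58.1/1) · log₁₀(6.36/146) = 58.10 · log₁₀(0.04356)
= 58.10 · (-1.3609) = -79.07 mV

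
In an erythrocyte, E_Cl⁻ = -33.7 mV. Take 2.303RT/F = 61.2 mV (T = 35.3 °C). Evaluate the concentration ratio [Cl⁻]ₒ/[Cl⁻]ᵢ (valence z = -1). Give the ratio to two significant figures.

log₁₀([out]/[in]) = E·z/(61.2) = -33.7 × -1 / 61.2 = 0.5507
[out]/[in] = 10^(0.5507) = 3.553

3.6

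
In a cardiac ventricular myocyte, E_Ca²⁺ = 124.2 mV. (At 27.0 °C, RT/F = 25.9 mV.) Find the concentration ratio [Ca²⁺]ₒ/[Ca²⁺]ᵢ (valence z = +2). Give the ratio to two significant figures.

15000

ln([out]/[in]) = E·z/(25.9) = 124.2 × 2 / 25.9 = 9.5907
[out]/[in] = e^(9.5907) = 1.463e+04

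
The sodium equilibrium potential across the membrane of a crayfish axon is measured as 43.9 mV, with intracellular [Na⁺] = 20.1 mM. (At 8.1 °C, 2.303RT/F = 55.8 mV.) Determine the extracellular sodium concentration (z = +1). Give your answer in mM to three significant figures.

Nernst: E = (55.8/1) · log₁₀([out]/[in]), so log₁₀([out]/[in]) = 43.9 × 1 / 55.8 = 0.7867.
[out]/[in] = 10^(0.7867) = 6.12.
[out] = 6.12 × 20.1 = 123 mM.

123 mM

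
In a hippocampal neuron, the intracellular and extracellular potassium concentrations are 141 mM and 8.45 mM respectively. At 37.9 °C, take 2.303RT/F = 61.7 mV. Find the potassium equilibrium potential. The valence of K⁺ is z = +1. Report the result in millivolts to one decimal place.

-75.4 mV

E = (61.7/z) · log₁₀([K⁺]_out/[K⁺]_in) with z = +1.
= (61.7/1) · log₁₀(8.45/141) = 61.70 · log₁₀(0.05993)
= 61.70 · (-1.2224) = -75.42 mV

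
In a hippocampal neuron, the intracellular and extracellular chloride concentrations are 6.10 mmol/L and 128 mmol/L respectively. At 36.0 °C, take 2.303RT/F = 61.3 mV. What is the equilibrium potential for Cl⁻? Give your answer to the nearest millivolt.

E = (61.3/z) · log₁₀([Cl⁻]_out/[Cl⁻]_in) with z = -1.
For an anion, dividing by z = -1 reverses the sign.
= (61.3/-1) · log₁₀(128/6.10) = -61.30 · log₁₀(20.98)
= -61.30 · (1.3219) = -81.03 mV

-81 mV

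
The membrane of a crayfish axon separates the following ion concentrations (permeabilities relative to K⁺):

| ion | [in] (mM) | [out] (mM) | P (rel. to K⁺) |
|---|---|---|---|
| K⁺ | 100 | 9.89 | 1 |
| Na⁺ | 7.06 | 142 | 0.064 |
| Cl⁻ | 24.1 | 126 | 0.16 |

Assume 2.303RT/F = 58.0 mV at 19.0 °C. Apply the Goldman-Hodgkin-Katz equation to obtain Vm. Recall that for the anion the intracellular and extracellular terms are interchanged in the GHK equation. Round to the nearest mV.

Vm = 58.0 · log₁₀[(Σ P·[cation]ₒ + Σ P·[anion]ᵢ) / (Σ P·[cation]ᵢ + Σ P·[anion]ₒ)]
Numerator = 1×9.89 + 0.064×142 + 0.16×24.1 = 22.83
Denominator = 1×100 + 0.064×7.06 + 0.16×126 = 120.6
Vm = 58.0 · log₁₀(0.18932) = 58.0 × (-0.7228) = -41.92 mV

-42 mV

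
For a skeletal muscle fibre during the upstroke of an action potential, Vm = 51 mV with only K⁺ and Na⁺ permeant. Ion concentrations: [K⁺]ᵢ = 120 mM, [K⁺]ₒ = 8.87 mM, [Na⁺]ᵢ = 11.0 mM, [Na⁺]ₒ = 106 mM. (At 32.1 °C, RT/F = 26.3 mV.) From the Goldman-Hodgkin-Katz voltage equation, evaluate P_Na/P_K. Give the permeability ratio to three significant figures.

Let α = P_Na/P_K. GHK: Vm = 26.3·ln[(Kₒ + α·Naₒ)/(Kᵢ + α·Naᵢ)].
e^(Vm/26.3) = e^(51.0/26.3) = 6.9529
So 6.9529·(Kᵢ + α·Naᵢ) = Kₒ + α·Naₒ → α = (6.9529·120.0 − 8.87) / (106.0 − 6.9529·11.0)
α = (834.4 − 8.87) / (106.0 − 76.48) = 825.5/29.52 = 27.97

28.0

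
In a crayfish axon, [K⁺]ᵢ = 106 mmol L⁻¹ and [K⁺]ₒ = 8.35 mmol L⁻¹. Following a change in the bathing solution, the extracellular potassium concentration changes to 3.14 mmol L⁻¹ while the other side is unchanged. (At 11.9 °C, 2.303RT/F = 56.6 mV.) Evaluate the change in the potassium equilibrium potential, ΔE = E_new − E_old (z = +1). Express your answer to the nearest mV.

E_old = (56.6/1)·log₁₀(8.35/106) = -62.46 mV
E_new = (56.6/1)·log₁₀(3.14/106) = -86.51 mV
ΔE = -86.51 − (-62.46) = -24.04 mV

-24 mV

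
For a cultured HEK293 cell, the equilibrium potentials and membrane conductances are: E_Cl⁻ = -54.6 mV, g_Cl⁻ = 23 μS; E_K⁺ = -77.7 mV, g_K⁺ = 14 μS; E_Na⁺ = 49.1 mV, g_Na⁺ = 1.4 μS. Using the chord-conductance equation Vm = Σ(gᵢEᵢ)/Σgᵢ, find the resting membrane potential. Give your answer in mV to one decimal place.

Σ gᵢEᵢ = 23·(-54.6) + 14·(-77.7) + 1.4·(49.1) = -2274.86
Σ gᵢ = 23 + 14 + 1.4 = 38.4
Vm = -2274.86 / 38.4 = -59.24 mV

-59.2 mV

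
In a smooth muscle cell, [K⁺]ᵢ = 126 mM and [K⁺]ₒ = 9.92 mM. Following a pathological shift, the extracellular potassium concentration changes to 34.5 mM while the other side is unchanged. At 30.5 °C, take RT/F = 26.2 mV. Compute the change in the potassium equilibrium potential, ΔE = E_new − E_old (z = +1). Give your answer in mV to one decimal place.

32.7 mV

E_old = (26.2/1)·ln(9.92/126) = -66.59 mV
E_new = (26.2/1)·ln(34.5/126) = -33.94 mV
ΔE = -33.94 − (-66.59) = 32.66 mV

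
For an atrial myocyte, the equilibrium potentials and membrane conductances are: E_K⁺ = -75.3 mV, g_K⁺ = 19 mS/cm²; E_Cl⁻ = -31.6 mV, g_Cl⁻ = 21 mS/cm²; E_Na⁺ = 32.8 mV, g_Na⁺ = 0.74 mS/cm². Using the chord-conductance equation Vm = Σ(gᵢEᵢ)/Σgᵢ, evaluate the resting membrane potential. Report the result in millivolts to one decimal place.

Σ gᵢEᵢ = 19·(-75.3) + 21·(-31.6) + 0.74·(32.8) = -2070.03
Σ gᵢ = 19 + 21 + 0.74 = 40.74
Vm = -2070.03 / 40.74 = -50.81 mV

-50.8 mV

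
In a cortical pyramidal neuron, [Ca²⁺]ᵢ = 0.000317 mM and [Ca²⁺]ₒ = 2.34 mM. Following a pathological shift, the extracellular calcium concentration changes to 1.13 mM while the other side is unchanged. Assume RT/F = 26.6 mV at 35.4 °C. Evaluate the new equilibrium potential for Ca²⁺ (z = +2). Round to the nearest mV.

109 mV

After the shift: [Ca²⁺]_out = 1.13, [Ca²⁺]_in = 0.000317 mM.
E_new = (26.6/2)·ln(1.13/0.000317) = 13.30 · (8.1788) = 108.78 mV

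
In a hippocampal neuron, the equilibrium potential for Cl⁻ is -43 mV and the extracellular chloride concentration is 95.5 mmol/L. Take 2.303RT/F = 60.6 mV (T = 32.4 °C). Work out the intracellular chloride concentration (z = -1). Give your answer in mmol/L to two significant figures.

19 mmol/L

Nernst: E = (60.6/-1) · log₁₀([out]/[in]), so log₁₀([out]/[in]) = -43.0 × -1 / 60.6 = 0.7096.
[out]/[in] = 10^(0.7096) = 5.124.
[in] = 95.5 / 5.124 = 18.64 mmol/L.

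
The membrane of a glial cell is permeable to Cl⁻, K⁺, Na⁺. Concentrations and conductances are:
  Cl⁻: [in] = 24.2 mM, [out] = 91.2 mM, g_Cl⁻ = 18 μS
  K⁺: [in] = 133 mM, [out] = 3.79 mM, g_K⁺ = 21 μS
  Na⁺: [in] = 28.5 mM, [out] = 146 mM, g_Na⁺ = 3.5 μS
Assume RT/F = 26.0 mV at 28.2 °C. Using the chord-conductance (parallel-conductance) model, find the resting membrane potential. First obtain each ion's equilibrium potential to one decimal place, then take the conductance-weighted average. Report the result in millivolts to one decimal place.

E_Cl⁻ = (26.0/-1)·ln(91.2/24.2) = -34.5 mV
E_K⁺ = (26.0/1)·ln(3.79/133) = -92.5 mV
E_Na⁺ = (26.0/1)·ln(146/28.5) = 42.5 mV
Vm = (Σ gᵢEᵢ)/(Σ gᵢ) = (18·-34.5 + 21·-92.5 + 3.5·42.5) / (18 + 21 + 3.5)
= -2414.75 / 42.5 = -56.82 mV

-56.8 mV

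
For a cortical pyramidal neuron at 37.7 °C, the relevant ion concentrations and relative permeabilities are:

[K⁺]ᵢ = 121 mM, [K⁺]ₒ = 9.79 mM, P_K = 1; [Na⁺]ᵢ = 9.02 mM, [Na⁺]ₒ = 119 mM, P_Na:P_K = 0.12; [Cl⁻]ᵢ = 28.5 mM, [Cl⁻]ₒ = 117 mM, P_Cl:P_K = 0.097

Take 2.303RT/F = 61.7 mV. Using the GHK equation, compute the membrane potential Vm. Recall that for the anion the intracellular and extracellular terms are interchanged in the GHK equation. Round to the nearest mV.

Vm = 61.7 · log₁₀[(Σ P·[cation]ₒ + Σ P·[anion]ᵢ) / (Σ P·[cation]ᵢ + Σ P·[anion]ₒ)]
Numerator = 1×9.79 + 0.12×119 + 0.097×28.5 = 26.83
Denominator = 1×121 + 0.12×9.02 + 0.097×117 = 133.4
Vm = 61.7 · log₁₀(0.20111) = 61.7 × (-0.6966) = -42.98 mV

-43 mV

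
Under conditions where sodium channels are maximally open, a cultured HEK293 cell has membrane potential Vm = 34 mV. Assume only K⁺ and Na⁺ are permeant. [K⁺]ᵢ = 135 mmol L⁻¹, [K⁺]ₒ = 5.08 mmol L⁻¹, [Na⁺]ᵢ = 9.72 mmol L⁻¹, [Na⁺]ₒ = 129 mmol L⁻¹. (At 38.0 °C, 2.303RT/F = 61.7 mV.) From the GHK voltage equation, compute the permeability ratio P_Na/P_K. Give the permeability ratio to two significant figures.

5.0

Let α = P_Na/P_K. GHK: Vm = 61.7·log₁₀[(Kₒ + α·Naₒ)/(Kᵢ + α·Naᵢ)].
10^(Vm/61.7) = 10^(34.0/61.7) = 3.5568
So 3.5568·(Kᵢ + α·Naᵢ) = Kₒ + α·Naₒ → α = (3.5568·135.0 − 5.08) / (129.0 − 3.5568·9.72)
α = (480.2 − 5.08) / (129.0 − 34.57) = 475.1/94.43 = 5.031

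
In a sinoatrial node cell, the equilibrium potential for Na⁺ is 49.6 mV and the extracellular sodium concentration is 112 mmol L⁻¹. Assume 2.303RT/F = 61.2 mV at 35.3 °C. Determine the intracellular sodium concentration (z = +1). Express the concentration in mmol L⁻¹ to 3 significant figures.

17.3 mmol L⁻¹

Nernst: E = (61.2/1) · log₁₀([out]/[in]), so log₁₀([out]/[in]) = 49.6 × 1 / 61.2 = 0.8105.
[out]/[in] = 10^(0.8105) = 6.463.
[in] = 112 / 6.463 = 17.33 mmol L⁻¹.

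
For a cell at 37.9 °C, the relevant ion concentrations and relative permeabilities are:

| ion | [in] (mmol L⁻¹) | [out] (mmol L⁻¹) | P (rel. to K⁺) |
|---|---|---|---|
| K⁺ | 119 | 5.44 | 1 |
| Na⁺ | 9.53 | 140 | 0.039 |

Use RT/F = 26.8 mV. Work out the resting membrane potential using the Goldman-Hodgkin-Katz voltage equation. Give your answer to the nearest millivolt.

Vm = 26.8 · ln[(Σ P·[cation]ₒ + Σ P·[anion]ᵢ) / (Σ P·[cation]ᵢ + Σ P·[anion]ₒ)]
Numerator = 1×5.44 + 0.039×140 = 10.9
Denominator = 1×119 + 0.039×9.53 = 119.4
Vm = 26.8 · ln(0.091311) = 26.8 × (-2.3935) = -64.15 mV

-64 mV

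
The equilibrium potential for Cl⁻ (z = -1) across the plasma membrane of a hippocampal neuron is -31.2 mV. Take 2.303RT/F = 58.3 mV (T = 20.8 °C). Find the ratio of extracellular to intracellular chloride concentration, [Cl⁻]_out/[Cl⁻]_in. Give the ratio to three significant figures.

3.43

log₁₀([out]/[in]) = E·z/(58.3) = -31.2 × -1 / 58.3 = 0.5352
[out]/[in] = 10^(0.5352) = 3.429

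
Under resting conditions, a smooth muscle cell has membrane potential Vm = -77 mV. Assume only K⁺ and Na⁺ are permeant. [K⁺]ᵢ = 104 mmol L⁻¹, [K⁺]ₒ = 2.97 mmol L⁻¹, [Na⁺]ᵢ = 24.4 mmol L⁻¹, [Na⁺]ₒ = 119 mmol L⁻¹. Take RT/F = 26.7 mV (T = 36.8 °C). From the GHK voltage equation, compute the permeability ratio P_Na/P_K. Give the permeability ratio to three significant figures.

0.0242

Let α = P_Na/P_K. GHK: Vm = 26.7·ln[(Kₒ + α·Naₒ)/(Kᵢ + α·Naᵢ)].
e^(Vm/26.7) = e^(-77.0/26.7) = 0.055917
So 0.055917·(Kᵢ + α·Naᵢ) = Kₒ + α·Naₒ → α = (0.055917·104.0 − 2.97) / (119.0 − 0.055917·24.4)
α = (5.815 − 2.97) / (119.0 − 1.364) = 2.845/117.6 = 0.02419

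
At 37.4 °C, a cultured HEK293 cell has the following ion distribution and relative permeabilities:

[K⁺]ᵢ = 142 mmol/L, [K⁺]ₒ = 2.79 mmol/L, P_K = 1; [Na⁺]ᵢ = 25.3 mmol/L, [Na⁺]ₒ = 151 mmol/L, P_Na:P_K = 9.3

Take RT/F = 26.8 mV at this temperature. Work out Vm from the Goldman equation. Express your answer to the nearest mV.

35 mV

Vm = 26.8 · ln[(Σ P·[cation]ₒ + Σ P·[anion]ᵢ) / (Σ P·[cation]ᵢ + Σ P·[anion]ₒ)]
Numerator = 1×2.79 + 9.3×151 = 1407
Denominator = 1×142 + 9.3×25.3 = 377.3
Vm = 26.8 · ln(3.7295) = 26.8 × (1.3163) = 35.28 mV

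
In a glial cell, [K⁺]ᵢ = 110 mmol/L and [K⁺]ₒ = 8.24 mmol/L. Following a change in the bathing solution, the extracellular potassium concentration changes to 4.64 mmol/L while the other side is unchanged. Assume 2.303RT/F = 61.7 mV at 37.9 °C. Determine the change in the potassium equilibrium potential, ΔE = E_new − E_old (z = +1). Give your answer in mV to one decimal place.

-15.4 mV

E_old = (61.7/1)·log₁₀(8.24/110) = -69.44 mV
E_new = (61.7/1)·log₁₀(4.64/110) = -84.83 mV
ΔE = -84.83 − (-69.44) = -15.39 mV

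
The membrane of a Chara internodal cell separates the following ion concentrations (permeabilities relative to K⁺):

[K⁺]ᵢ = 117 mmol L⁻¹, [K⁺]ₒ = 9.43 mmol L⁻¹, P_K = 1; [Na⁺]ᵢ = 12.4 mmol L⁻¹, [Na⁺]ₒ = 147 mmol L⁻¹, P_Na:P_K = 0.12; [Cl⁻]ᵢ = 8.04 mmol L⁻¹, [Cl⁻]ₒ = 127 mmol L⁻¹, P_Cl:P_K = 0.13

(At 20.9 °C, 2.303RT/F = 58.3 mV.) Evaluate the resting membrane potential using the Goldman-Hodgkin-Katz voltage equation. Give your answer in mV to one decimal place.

Vm = 58.3 · log₁₀[(Σ P·[cation]ₒ + Σ P·[anion]ᵢ) / (Σ P·[cation]ᵢ + Σ P·[anion]ₒ)]
Numerator = 1×9.43 + 0.12×147 + 0.13×8.04 = 28.12
Denominator = 1×117 + 0.12×12.4 + 0.13×127 = 135
Vm = 58.3 · log₁₀(0.20826) = 58.3 × (-0.6814) = -39.72 mV

-39.7 mV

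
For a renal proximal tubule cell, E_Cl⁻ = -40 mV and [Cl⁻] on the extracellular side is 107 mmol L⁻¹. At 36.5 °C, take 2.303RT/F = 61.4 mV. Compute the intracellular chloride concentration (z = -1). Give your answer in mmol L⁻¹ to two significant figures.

Nernst: E = (61.4/-1) · log₁₀([out]/[in]), so log₁₀([out]/[in]) = -40.0 × -1 / 61.4 = 0.6515.
[out]/[in] = 10^(0.6515) = 4.482.
[in] = 107 / 4.482 = 23.87 mmol L⁻¹.

24 mmol L⁻¹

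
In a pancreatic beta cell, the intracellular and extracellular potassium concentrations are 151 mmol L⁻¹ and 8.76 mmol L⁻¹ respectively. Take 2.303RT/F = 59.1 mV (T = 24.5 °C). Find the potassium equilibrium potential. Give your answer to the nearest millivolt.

E = (59.1/z) · log₁₀([K⁺]_out/[K⁺]_in) with z = +1.
= (59.1/1) · log₁₀(8.76/151) = 59.10 · log₁₀(0.05801)
= 59.10 · (-1.2365) = -73.08 mV

-73 mV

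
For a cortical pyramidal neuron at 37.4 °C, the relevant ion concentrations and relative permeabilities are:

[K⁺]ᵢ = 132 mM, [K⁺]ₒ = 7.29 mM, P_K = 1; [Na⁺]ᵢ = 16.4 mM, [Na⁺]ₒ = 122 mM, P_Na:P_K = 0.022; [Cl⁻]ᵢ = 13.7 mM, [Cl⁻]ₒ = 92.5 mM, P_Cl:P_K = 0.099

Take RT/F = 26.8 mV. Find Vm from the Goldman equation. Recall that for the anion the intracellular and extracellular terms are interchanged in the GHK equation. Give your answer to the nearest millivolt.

Vm = 26.8 · ln[(Σ P·[cation]ₒ + Σ P·[anion]ᵢ) / (Σ P·[cation]ᵢ + Σ P·[anion]ₒ)]
Numerator = 1×7.29 + 0.022×122 + 0.099×13.7 = 11.33
Denominator = 1×132 + 0.022×16.4 + 0.099×92.5 = 141.5
Vm = 26.8 · ln(0.080062) = 26.8 × (-2.5249) = -67.67 mV

-68 mV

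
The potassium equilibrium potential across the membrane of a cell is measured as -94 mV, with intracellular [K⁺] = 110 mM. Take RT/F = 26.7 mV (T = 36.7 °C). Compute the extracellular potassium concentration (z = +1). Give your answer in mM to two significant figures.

Nernst: E = (26.7/1) · ln([out]/[in]), so ln([out]/[in]) = -94.0 × 1 / 26.7 = -3.5206.
[out]/[in] = e^(-3.5206) = 0.02958.
[out] = 0.02958 × 110 = 3.254 mM.

3.3 mM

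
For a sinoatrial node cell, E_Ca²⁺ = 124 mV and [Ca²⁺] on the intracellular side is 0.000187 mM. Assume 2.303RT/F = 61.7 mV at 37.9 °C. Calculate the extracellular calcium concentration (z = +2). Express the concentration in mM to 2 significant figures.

Nernst: E = (61.7/2) · log₁₀([out]/[in]), so log₁₀([out]/[in]) = 124.0 × 2 / 61.7 = 4.0194.
[out]/[in] = 10^(4.0194) = 1.046e+04.
[out] = 1.046e+04 × 0.000187 = 1.956 mM.

2.0 mM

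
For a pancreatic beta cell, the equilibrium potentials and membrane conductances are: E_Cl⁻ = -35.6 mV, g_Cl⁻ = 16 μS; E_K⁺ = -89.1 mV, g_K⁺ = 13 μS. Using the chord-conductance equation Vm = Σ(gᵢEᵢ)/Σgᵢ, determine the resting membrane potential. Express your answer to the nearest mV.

Σ gᵢEᵢ = 16·(-35.6) + 13·(-89.1) = -1727.90
Σ gᵢ = 16 + 13 = 29
Vm = -1727.90 / 29 = -59.58 mV

-60 mV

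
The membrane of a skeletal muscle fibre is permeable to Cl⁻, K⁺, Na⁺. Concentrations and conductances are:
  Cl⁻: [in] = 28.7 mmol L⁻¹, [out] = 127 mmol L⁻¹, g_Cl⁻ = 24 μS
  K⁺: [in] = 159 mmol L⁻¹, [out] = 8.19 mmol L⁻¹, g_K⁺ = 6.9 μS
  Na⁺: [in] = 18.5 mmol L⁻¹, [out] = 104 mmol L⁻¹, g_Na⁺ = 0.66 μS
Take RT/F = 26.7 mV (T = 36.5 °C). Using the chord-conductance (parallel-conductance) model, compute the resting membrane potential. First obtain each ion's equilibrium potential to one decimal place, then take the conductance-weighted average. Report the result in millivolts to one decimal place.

E_Cl⁻ = (26.7/-1)·ln(127/28.7) = -39.7 mV
E_K⁺ = (26.7/1)·ln(8.19/159) = -79.2 mV
E_Na⁺ = (26.7/1)·ln(104/18.5) = 46.1 mV
Vm = (Σ gᵢEᵢ)/(Σ gᵢ) = (24·-39.7 + 6.9·-79.2 + 0.66·46.1) / (24 + 6.9 + 0.66)
= -1468.85 / 31.56 = -46.54 mV

-46.5 mV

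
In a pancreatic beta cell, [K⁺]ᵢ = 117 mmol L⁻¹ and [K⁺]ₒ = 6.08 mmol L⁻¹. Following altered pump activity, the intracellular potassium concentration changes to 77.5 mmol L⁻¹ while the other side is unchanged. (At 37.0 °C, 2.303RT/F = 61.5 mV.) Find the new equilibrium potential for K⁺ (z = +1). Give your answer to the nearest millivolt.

-68 mV

After the shift: [K⁺]_out = 6.08, [K⁺]_in = 77.5 mmol L⁻¹.
E_new = (61.5/1)·log₁₀(6.08/77.5) = 61.50 · (-1.1054) = -67.98 mV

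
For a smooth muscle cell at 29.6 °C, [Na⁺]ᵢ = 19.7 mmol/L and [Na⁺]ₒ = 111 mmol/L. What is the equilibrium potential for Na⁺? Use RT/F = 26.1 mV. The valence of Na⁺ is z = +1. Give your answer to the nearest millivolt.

45 mV

E = (26.1/z) · ln([Na⁺]_out/[Na⁺]_in) with z = +1.
= (26.1/1) · ln(111/19.7) = 26.10 · ln(5.635)
= 26.10 · (1.7289) = 45.12 mV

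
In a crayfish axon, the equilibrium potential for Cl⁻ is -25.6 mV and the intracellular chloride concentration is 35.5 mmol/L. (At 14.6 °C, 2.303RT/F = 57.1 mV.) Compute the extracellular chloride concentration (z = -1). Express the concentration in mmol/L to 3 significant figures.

Nernst: E = (57.1/-1) · log₁₀([out]/[in]), so log₁₀([out]/[in]) = -25.6 × -1 / 57.1 = 0.4483.
[out]/[in] = 10^(0.4483) = 2.808.
[out] = 2.808 × 35.5 = 99.67 mmol/L.

99.7 mmol/L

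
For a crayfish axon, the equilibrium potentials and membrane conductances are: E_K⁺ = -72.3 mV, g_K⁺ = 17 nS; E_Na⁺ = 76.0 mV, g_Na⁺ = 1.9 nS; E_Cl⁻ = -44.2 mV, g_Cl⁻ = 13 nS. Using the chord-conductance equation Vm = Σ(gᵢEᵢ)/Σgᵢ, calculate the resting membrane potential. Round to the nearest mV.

-52 mV

Σ gᵢEᵢ = 17·(-72.3) + 1.9·(76.0) + 13·(-44.2) = -1659.30
Σ gᵢ = 17 + 1.9 + 13 = 31.9
Vm = -1659.30 / 31.9 = -52.02 mV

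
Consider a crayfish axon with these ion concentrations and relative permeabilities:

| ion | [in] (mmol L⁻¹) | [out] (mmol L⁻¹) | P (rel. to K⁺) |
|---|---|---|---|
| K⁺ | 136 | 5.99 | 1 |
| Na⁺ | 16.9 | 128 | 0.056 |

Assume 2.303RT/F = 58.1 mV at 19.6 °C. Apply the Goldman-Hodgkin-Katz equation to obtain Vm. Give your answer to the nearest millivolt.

Vm = 58.1 · log₁₀[(Σ P·[cation]ₒ + Σ P·[anion]ᵢ) / (Σ P·[cation]ᵢ + Σ P·[anion]ₒ)]
Numerator = 1×5.99 + 0.056×128 = 13.16
Denominator = 1×136 + 0.056×16.9 = 136.9
Vm = 58.1 · log₁₀(0.096081) = 58.1 × (-1.0174) = -59.11 mV

-59 mV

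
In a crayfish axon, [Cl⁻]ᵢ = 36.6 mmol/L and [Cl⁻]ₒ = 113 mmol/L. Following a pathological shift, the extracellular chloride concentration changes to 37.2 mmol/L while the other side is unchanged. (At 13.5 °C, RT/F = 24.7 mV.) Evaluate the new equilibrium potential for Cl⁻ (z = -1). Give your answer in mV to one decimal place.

-0.4 mV

After the shift: [Cl⁻]_out = 37.2, [Cl⁻]_in = 36.6 mmol/L.
E_new = (24.7/-1)·ln(37.2/36.6) = -24.70 · (0.0163) = -0.40 mV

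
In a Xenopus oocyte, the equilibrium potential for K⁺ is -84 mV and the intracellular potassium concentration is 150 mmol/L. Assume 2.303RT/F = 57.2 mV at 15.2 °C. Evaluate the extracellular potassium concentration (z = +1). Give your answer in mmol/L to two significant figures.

5.1 mmol/L

Nernst: E = (57.2/1) · log₁₀([out]/[in]), so log₁₀([out]/[in]) = -84.0 × 1 / 57.2 = -1.4685.
[out]/[in] = 10^(-1.4685) = 0.034.
[out] = 0.034 × 150 = 5.1 mmol/L.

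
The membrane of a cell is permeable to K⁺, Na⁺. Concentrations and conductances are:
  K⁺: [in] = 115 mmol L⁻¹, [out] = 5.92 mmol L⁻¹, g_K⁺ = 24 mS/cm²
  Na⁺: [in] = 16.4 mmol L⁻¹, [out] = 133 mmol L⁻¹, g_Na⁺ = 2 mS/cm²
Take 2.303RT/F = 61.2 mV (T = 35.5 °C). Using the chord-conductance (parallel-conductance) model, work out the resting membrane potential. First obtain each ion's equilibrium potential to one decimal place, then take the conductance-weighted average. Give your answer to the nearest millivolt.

-68 mV

E_K⁺ = (61.2/1)·log₁₀(5.92/115) = -78.8 mV
E_Na⁺ = (61.2/1)·log₁₀(133/16.4) = 55.6 mV
Vm = (Σ gᵢEᵢ)/(Σ gᵢ) = (24·-78.8 + 2·55.6) / (24 + 2)
= -1780.00 / 26 = -68.46 mV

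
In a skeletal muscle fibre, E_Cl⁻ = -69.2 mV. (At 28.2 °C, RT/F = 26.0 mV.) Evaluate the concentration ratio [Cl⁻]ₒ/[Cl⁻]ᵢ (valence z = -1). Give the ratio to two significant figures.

ln([out]/[in]) = E·z/(26.0) = -69.2 × -1 / 26.0 = 2.6615
[out]/[in] = e^(2.6615) = 14.32

14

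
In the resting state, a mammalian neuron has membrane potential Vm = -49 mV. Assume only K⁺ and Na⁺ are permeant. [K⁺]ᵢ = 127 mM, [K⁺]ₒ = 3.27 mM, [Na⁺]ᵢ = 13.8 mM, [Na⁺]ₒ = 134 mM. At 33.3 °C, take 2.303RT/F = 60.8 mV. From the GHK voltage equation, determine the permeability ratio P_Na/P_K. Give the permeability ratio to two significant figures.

Let α = P_Na/P_K. GHK: Vm = 60.8·log₁₀[(Kₒ + α·Naₒ)/(Kᵢ + α·Naᵢ)].
10^(Vm/60.8) = 10^(-49.0/60.8) = 0.15634
So 0.15634·(Kᵢ + α·Naᵢ) = Kₒ + α·Naₒ → α = (0.15634·127.0 − 3.27) / (134.0 − 0.15634·13.8)
α = (19.86 − 3.27) / (134.0 − 2.158) = 16.59/131.8 = 0.1258

0.13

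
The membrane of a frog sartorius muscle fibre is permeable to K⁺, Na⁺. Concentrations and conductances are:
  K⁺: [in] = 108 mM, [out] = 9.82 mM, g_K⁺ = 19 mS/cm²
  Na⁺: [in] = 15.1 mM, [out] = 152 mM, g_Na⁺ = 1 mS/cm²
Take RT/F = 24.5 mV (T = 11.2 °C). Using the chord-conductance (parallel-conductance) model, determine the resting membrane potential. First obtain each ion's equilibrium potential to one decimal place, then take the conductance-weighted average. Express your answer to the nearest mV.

-53 mV

E_K⁺ = (24.5/1)·ln(9.82/108) = -58.7 mV
E_Na⁺ = (24.5/1)·ln(152/15.1) = 56.6 mV
Vm = (Σ gᵢEᵢ)/(Σ gᵢ) = (19·-58.7 + 1·56.6) / (19 + 1)
= -1058.70 / 20 = -52.94 mV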